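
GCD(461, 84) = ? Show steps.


461 = 5 * 84 + 41
84 = 2 * 41 + 2
41 = 20 * 2 + 1
2 = 2 * 1 + 0
GCD = 1


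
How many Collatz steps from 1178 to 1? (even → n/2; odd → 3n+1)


1178 → 589 → 1768 → 884 → 442 → 221 → 664 → 332 → 166 → 83 → 250 → 125 → 376 → 188 → 94 → 47 → 142 → 71 → 214 → 107 → 322 → 161 → 484 → 242 → 121 → 364 → 182 → 91 → 274 → 137 → 412 → 206 → 103 → 310 → 155 → 466 → 233 → 700 → 350 → 175 → 526 → 263 → 790 → 395 → 1186 → 593 → 1780 → 890 → 445 → 1336 → 668 → 334 → 167 → 502 → 251 → 754 → 377 → 1132 → 566 → 283 → 850 → 425 → 1276 → 638 → 319 → 958 → 479 → 1438 → 719 → 2158 → 1079 → 3238 → 1619 → 4858 → 2429 → 7288 → 3644 → 1822 → 911 → 2734 → 1367 → 4102 → 2051 → 6154 → 3077 → 9232 → 4616 → 2308 → 1154 → 577 → 1732 → 866 → 433 → 1300 → 650 → 325 → 976 → 488 → 244 → 122 → 61 → 184 → 92 → 46 → 23 → 70 → 35 → 106 → 53 → 160 → 80 → 40 → 20 → 10 → 5 → 16 → 8 → 4 → 2 → 1
Total steps = 119

119 steps


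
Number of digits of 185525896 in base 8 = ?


185525896 in base 8 = 1303563210
Number of digits = 10

10 digits (base 8)


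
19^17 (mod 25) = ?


19^1 mod 25 = 19
19^2 mod 25 = 11
19^3 mod 25 = 9
19^4 mod 25 = 21
19^5 mod 25 = 24
19^6 mod 25 = 6
19^7 mod 25 = 14
19^8 mod 25 = 16
19^9 mod 25 = 4
19^10 mod 25 = 1
19^11 mod 25 = 19
19^12 mod 25 = 11
19^13 mod 25 = 9
19^14 mod 25 = 21
19^15 mod 25 = 24
19^16 mod 25 = 6
19^17 mod 25 = 14


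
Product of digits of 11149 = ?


1 × 1 × 1 × 4 × 9 = 36


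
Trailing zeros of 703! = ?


floor(703/5) = 140
floor(703/25) = 28
floor(703/125) = 5
floor(703/625) = 1
Total = 174

174 trailing zeros


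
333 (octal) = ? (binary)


333 (base 8) = 219 (decimal)
219 (decimal) = 11011011 (base 2)


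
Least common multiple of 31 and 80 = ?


GCD(31, 80) = 1
LCM = 31*80/1 = 2480/1 = 2480

LCM = 2480


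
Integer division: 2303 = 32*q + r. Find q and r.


2303 = 32 * 71 + 31
Check: 2272 + 31 = 2303

q = 71, r = 31


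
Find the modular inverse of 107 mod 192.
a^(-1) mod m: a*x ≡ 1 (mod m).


Use the extended Euclidean algorithm on (192, 107); each row r = 192*s + 107*t:
r=192, s=1, t=0
r=107, s=0, t=1
q=1: r=85, s=1, t=-1   [192*(1) + 107*(-1) = 85]
q=1: r=22, s=-1, t=2   [192*(-1) + 107*(2) = 22]
q=3: r=19, s=4, t=-7   [192*(4) + 107*(-7) = 19]
q=1: r=3, s=-5, t=9   [192*(-5) + 107*(9) = 3]
q=6: r=1, s=34, t=-61   [192*(34) + 107*(-61) = 1]
q=3: r=0, s=-107, t=192   [192*(-107) + 107*(192) = 0]
GCD = 1 with t = -61, so 107*(-61) ≡ 1 (mod 192)
Inverse = -61 mod 192 = 131
Check: 107 * 131 = 14017 ≡ 1 (mod 192)

107^(-1) ≡ 131 (mod 192)


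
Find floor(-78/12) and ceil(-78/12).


-78/12 = -6.5000
floor = -7
ceil = -6

floor = -7, ceil = -6


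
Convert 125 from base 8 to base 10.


125 (base 8) = 85 (decimal)
85 (decimal) = 85 (base 10)


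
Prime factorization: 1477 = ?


1477 / 7 = 211
211 / 211 = 1
1477 = 7 × 211


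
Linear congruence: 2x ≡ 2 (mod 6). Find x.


GCD(2, 6) = 2 divides 2
Divide: 1x ≡ 1 (mod 3)
x ≡ 1 (mod 3)


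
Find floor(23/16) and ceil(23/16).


23/16 = 1.4375
floor = 1
ceil = 2

floor = 1, ceil = 2


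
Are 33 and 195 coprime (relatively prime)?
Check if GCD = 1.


Euclidean algorithm:
195 = 5 * 33 + 30
33 = 1 * 30 + 3
30 = 10 * 3 + 0
GCD(33, 195) = 3

No, not coprime (GCD = 3)


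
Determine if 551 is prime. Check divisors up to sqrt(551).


551 / 19 = 29 (exact division)
551 is NOT prime.

No, 551 is not prime


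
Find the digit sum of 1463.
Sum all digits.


1 + 4 + 6 + 3 = 14


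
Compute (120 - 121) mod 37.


120 - 121 = -1
-1 mod 37 = 36


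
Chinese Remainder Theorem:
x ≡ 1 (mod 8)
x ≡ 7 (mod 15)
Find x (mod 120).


M = 8*15 = 120
M1 = M/8 = 15, M2 = M/15 = 8
M1^(-1) mod 8 = 7, M2^(-1) mod 15 = 2
x = 1*15*7 + 7*8*2 = 217
217 mod 120 = 97
Check: 97 mod 8 = 1 ✓, 97 mod 15 = 7 ✓

x ≡ 97 (mod 120)


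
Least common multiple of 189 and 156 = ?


GCD(189, 156) = 3
LCM = 189*156/3 = 29484/3 = 9828

LCM = 9828


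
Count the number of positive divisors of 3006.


3006 = 2^1 × 3^2 × 167^1
d(3006) = (1+1) × (2+1) × (1+1) = 12

12 divisors


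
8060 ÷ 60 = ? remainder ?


8060 = 60 * 134 + 20
Check: 8040 + 20 = 8060

q = 134, r = 20


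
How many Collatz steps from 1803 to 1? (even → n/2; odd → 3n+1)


1803 → 5410 → 2705 → 8116 → 4058 → 2029 → 6088 → 3044 → 1522 → 761 → 2284 → 1142 → 571 → 1714 → 857 → 2572 → 1286 → 643 → 1930 → 965 → 2896 → 1448 → 724 → 362 → 181 → 544 → 272 → 136 → 68 → 34 → 17 → 52 → 26 → 13 → 40 → 20 → 10 → 5 → 16 → 8 → 4 → 2 → 1
Total steps = 42

42 steps


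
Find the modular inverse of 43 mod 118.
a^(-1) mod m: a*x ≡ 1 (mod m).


Use the extended Euclidean algorithm on (118, 43); each row r = 118*s + 43*t:
r=118, s=1, t=0
r=43, s=0, t=1
q=2: r=32, s=1, t=-2   [118*(1) + 43*(-2) = 32]
q=1: r=11, s=-1, t=3   [118*(-1) + 43*(3) = 11]
q=2: r=10, s=3, t=-8   [118*(3) + 43*(-8) = 10]
q=1: r=1, s=-4, t=11   [118*(-4) + 43*(11) = 1]
q=10: r=0, s=43, t=-118   [118*(43) + 43*(-118) = 0]
GCD = 1 with t = 11, so 43*(11) ≡ 1 (mod 118)
Inverse = 11 mod 118 = 11
Check: 43 * 11 = 473 ≡ 1 (mod 118)

43^(-1) ≡ 11 (mod 118)


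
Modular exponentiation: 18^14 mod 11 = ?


18^1 mod 11 = 7
18^2 mod 11 = 5
18^3 mod 11 = 2
18^4 mod 11 = 3
18^5 mod 11 = 10
18^6 mod 11 = 4
18^7 mod 11 = 6
18^8 mod 11 = 9
18^9 mod 11 = 8
18^10 mod 11 = 1
18^11 mod 11 = 7
18^12 mod 11 = 5
18^13 mod 11 = 2
18^14 mod 11 = 3


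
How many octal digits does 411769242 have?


411769242 in base 8 = 3042614632
Number of digits = 10

10 digits (base 8)


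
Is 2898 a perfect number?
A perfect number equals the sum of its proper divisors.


Proper divisors of 2898: 1, 2, 3, 6, 7, 9, 14, 18, 21, 23, 42, 46, 63, 69, 126, 138, 161, 207, 322, 414, 483, 966, 1449
Sum = 1 + 2 + 3 + 6 + 7 + 9 + 14 + 18 + 21 + 23 + 42 + 46 + 63 + 69 + 126 + 138 + 161 + 207 + 322 + 414 + 483 + 966 + 1449 = 4590

No, 2898 is not perfect (4590 ≠ 2898)


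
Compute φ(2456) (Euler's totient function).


2456 = 2^3 × 307
Prime factors: 2, 307
φ(2456) = 2456 × (1-1/2) × (1-1/307)
= 2456 × 1/2 × 306/307 = 1224

φ(2456) = 1224


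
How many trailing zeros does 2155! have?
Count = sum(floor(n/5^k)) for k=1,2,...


floor(2155/5) = 431
floor(2155/25) = 86
floor(2155/125) = 17
floor(2155/625) = 3
Total = 537

537 trailing zeros


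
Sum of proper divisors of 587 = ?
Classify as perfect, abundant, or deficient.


Proper divisors: 1
Sum = 1 = 1
1 < 587 → deficient

s(587) = 1 (deficient)


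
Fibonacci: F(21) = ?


Sequence: 1, 1, 2, 3, 5, 8, 13, 21, 34, 55, 89, 144, 233, 377, 610, 987, 1597, 2584, 4181, 6765, 10946
F(21) = 10946


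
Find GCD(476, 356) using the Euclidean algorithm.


476 = 1 * 356 + 120
356 = 2 * 120 + 116
120 = 1 * 116 + 4
116 = 29 * 4 + 0
GCD = 4


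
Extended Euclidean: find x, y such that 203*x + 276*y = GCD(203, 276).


Tabular extended Euclidean (each row: r = 203*s + 276*t):
r=203, s=1, t=0
r=276, s=0, t=1
q=0: r=203, s=1, t=0   [203*(1) + 276*(0) = 203]
q=1: r=73, s=-1, t=1   [203*(-1) + 276*(1) = 73]
q=2: r=57, s=3, t=-2   [203*(3) + 276*(-2) = 57]
q=1: r=16, s=-4, t=3   [203*(-4) + 276*(3) = 16]
q=3: r=9, s=15, t=-11   [203*(15) + 276*(-11) = 9]
q=1: r=7, s=-19, t=14   [203*(-19) + 276*(14) = 7]
q=1: r=2, s=34, t=-25   [203*(34) + 276*(-25) = 2]
q=3: r=1, s=-121, t=89   [203*(-121) + 276*(89) = 1]
q=2: r=0, s=276, t=-203   [203*(276) + 276*(-203) = 0]
GCD = 1; from the row with r=1: x=-121, y=89
Check: 203*(-121) + 276*(89) = -24563 + 24564 = 1

GCD = 1, x = -121, y = 89


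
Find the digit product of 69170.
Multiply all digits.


6 × 9 × 1 × 7 × 0 = 0


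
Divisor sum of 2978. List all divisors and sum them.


Divisors of 2978: 1, 2, 1489, 2978
Sum = 1 + 2 + 1489 + 2978 = 4470

σ(2978) = 4470


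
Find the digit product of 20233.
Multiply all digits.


2 × 0 × 2 × 3 × 3 = 0


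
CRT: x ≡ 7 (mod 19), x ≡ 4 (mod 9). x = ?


M = 19*9 = 171
M1 = M/19 = 9, M2 = M/9 = 19
M1^(-1) mod 19 = 17, M2^(-1) mod 9 = 1
x = 7*9*17 + 4*19*1 = 1147
1147 mod 171 = 121
Check: 121 mod 19 = 7 ✓, 121 mod 9 = 4 ✓

x ≡ 121 (mod 171)


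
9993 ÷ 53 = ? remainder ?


9993 = 53 * 188 + 29
Check: 9964 + 29 = 9993

q = 188, r = 29


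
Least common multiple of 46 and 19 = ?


GCD(46, 19) = 1
LCM = 46*19/1 = 874/1 = 874

LCM = 874


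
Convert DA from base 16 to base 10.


DA (base 16) = 218 (decimal)
218 (decimal) = 218 (base 10)


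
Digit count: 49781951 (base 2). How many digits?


49781951 in base 2 = 10111101111001110010111111
Number of digits = 26

26 digits (base 2)


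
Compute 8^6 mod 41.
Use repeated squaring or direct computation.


8^1 mod 41 = 8
8^2 mod 41 = 23
8^3 mod 41 = 20
8^4 mod 41 = 37
8^5 mod 41 = 9
8^6 mod 41 = 31


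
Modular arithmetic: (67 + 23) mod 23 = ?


67 + 23 = 90
90 mod 23 = 21


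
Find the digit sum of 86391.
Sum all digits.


8 + 6 + 3 + 9 + 1 = 27


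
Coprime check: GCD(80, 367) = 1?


Euclidean algorithm:
367 = 4 * 80 + 47
80 = 1 * 47 + 33
47 = 1 * 33 + 14
33 = 2 * 14 + 5
14 = 2 * 5 + 4
5 = 1 * 4 + 1
4 = 4 * 1 + 0
GCD(80, 367) = 1

Yes, coprime (GCD = 1)


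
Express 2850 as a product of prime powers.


2850 / 2 = 1425
1425 / 3 = 475
475 / 5 = 95
95 / 5 = 19
19 / 19 = 1
2850 = 2 × 3 × 5^2 × 19


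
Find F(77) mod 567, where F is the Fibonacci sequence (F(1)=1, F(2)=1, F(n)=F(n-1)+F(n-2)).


F(k) mod 567 for k=1..77:
1, 1, 2, 3, 5, 8, 13, 21, 34, 55, 89, 144, 233, 377, 43, 420, 463, 316, 212, 528, 173, 134, 307, 441, 181, 55, 236, 291, 527, 251, 211, 462, 106, 1, 107, 108, 215, 323, 538, 294, 265, 559, 257, 249, 506, 188, 127, 315, 442, 190, 65, 255, 320, 8, 328, 336, 97, 433, 530, 396, 359, 188, 547, 168, 148, 316, 464, 213, 110, 323, 433, 189, 55, 244, 299, 543, 275
F(77) mod 567 = 275


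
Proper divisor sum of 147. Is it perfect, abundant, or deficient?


Proper divisors: 1, 3, 7, 21, 49
Sum = 1 + 3 + 7 + 21 + 49 = 81
81 < 147 → deficient

s(147) = 81 (deficient)


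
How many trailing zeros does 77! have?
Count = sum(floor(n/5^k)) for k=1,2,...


floor(77/5) = 15
floor(77/25) = 3
Total = 18

18 trailing zeros


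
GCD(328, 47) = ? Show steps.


328 = 6 * 47 + 46
47 = 1 * 46 + 1
46 = 46 * 1 + 0
GCD = 1


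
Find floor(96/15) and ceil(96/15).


96/15 = 6.4000
floor = 6
ceil = 7

floor = 6, ceil = 7


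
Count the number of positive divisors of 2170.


2170 = 2^1 × 5^1 × 7^1 × 31^1
d(2170) = (1+1) × (1+1) × (1+1) × (1+1) = 16

16 divisors


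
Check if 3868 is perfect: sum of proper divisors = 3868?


Proper divisors of 3868: 1, 2, 4, 967, 1934
Sum = 1 + 2 + 4 + 967 + 1934 = 2908

No, 3868 is not perfect (2908 ≠ 3868)


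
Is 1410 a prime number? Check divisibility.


1410 / 2 = 705 (exact division)
1410 is NOT prime.

No, 1410 is not prime


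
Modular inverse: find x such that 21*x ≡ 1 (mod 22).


Use the extended Euclidean algorithm on (22, 21); each row r = 22*s + 21*t:
r=22, s=1, t=0
r=21, s=0, t=1
q=1: r=1, s=1, t=-1   [22*(1) + 21*(-1) = 1]
q=21: r=0, s=-21, t=22   [22*(-21) + 21*(22) = 0]
GCD = 1 with t = -1, so 21*(-1) ≡ 1 (mod 22)
Inverse = -1 mod 22 = 21
Check: 21 * 21 = 441 ≡ 1 (mod 22)

21^(-1) ≡ 21 (mod 22)


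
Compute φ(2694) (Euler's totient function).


2694 = 2 × 3 × 449
Prime factors: 2, 3, 449
φ(2694) = 2694 × (1-1/2) × (1-1/3) × (1-1/449)
= 2694 × 1/2 × 2/3 × 448/449 = 896

φ(2694) = 896


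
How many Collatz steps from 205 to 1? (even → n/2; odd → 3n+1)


205 → 616 → 308 → 154 → 77 → 232 → 116 → 58 → 29 → 88 → 44 → 22 → 11 → 34 → 17 → 52 → 26 → 13 → 40 → 20 → 10 → 5 → 16 → 8 → 4 → 2 → 1
Total steps = 26

26 steps


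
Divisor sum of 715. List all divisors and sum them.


Divisors of 715: 1, 5, 11, 13, 55, 65, 143, 715
Sum = 1 + 5 + 11 + 13 + 55 + 65 + 143 + 715 = 1008

σ(715) = 1008


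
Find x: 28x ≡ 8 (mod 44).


GCD(28, 44) = 4 divides 8
Divide: 7x ≡ 2 (mod 11)
x ≡ 5 (mod 11)


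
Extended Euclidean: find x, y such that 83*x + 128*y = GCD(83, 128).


Tabular extended Euclidean (each row: r = 83*s + 128*t):
r=83, s=1, t=0
r=128, s=0, t=1
q=0: r=83, s=1, t=0   [83*(1) + 128*(0) = 83]
q=1: r=45, s=-1, t=1   [83*(-1) + 128*(1) = 45]
q=1: r=38, s=2, t=-1   [83*(2) + 128*(-1) = 38]
q=1: r=7, s=-3, t=2   [83*(-3) + 128*(2) = 7]
q=5: r=3, s=17, t=-11   [83*(17) + 128*(-11) = 3]
q=2: r=1, s=-37, t=24   [83*(-37) + 128*(24) = 1]
q=3: r=0, s=128, t=-83   [83*(128) + 128*(-83) = 0]
GCD = 1; from the row with r=1: x=-37, y=24
Check: 83*(-37) + 128*(24) = -3071 + 3072 = 1

GCD = 1, x = -37, y = 24


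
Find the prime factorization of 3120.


3120 / 2 = 1560
1560 / 2 = 780
780 / 2 = 390
390 / 2 = 195
195 / 3 = 65
65 / 5 = 13
13 / 13 = 1
3120 = 2^4 × 3 × 5 × 13


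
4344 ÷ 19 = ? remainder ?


4344 = 19 * 228 + 12
Check: 4332 + 12 = 4344

q = 228, r = 12


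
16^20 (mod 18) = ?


16^1 mod 18 = 16
16^2 mod 18 = 4
16^3 mod 18 = 10
16^4 mod 18 = 16
16^5 mod 18 = 4
16^6 mod 18 = 10
16^7 mod 18 = 16
16^8 mod 18 = 4
16^9 mod 18 = 10
16^10 mod 18 = 16
16^11 mod 18 = 4
16^12 mod 18 = 10
16^13 mod 18 = 16
16^14 mod 18 = 4
16^15 mod 18 = 10
16^16 mod 18 = 16
16^17 mod 18 = 4
16^18 mod 18 = 10
16^19 mod 18 = 16
16^20 mod 18 = 4


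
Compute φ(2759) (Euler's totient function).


2759 = 31 × 89
Prime factors: 31, 89
φ(2759) = 2759 × (1-1/31) × (1-1/89)
= 2759 × 30/31 × 88/89 = 2640

φ(2759) = 2640


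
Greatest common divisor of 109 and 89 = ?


109 = 1 * 89 + 20
89 = 4 * 20 + 9
20 = 2 * 9 + 2
9 = 4 * 2 + 1
2 = 2 * 1 + 0
GCD = 1


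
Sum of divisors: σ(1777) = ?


Divisors of 1777: 1, 1777
Sum = 1 + 1777 = 1778

σ(1777) = 1778


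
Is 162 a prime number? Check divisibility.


162 / 2 = 81 (exact division)
162 is NOT prime.

No, 162 is not prime


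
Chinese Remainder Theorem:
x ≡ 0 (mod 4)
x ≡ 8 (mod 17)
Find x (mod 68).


M = 4*17 = 68
M1 = M/4 = 17, M2 = M/17 = 4
M1^(-1) mod 4 = 1, M2^(-1) mod 17 = 13
x = 0*17*1 + 8*4*13 = 416
416 mod 68 = 8
Check: 8 mod 4 = 0 ✓, 8 mod 17 = 8 ✓

x ≡ 8 (mod 68)


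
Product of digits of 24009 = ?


2 × 4 × 0 × 0 × 9 = 0


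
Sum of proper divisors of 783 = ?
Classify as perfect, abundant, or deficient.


Proper divisors: 1, 3, 9, 27, 29, 87, 261
Sum = 1 + 3 + 9 + 27 + 29 + 87 + 261 = 417
417 < 783 → deficient

s(783) = 417 (deficient)


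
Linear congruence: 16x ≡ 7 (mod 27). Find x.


GCD(16, 27) = 1, unique solution
a^(-1) mod 27 = 22
x = 22 * 7 mod 27 = 19

x ≡ 19 (mod 27)


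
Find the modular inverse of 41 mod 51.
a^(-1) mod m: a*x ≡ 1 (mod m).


Use the extended Euclidean algorithm on (51, 41); each row r = 51*s + 41*t:
r=51, s=1, t=0
r=41, s=0, t=1
q=1: r=10, s=1, t=-1   [51*(1) + 41*(-1) = 10]
q=4: r=1, s=-4, t=5   [51*(-4) + 41*(5) = 1]
q=10: r=0, s=41, t=-51   [51*(41) + 41*(-51) = 0]
GCD = 1 with t = 5, so 41*(5) ≡ 1 (mod 51)
Inverse = 5 mod 51 = 5
Check: 41 * 5 = 205 ≡ 1 (mod 51)

41^(-1) ≡ 5 (mod 51)


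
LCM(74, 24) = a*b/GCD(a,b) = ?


GCD(74, 24) = 2
LCM = 74*24/2 = 1776/2 = 888

LCM = 888


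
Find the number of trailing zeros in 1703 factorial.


floor(1703/5) = 340
floor(1703/25) = 68
floor(1703/125) = 13
floor(1703/625) = 2
Total = 423

423 trailing zeros


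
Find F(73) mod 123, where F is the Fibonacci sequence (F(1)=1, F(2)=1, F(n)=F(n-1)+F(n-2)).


F(k) mod 123 for k=1..73:
1, 1, 2, 3, 5, 8, 13, 21, 34, 55, 89, 21, 110, 8, 118, 3, 121, 1, 122, 0, 122, 122, 121, 120, 118, 115, 110, 102, 89, 68, 34, 102, 13, 115, 5, 120, 2, 122, 1, 0, 1, 1, 2, 3, 5, 8, 13, 21, 34, 55, 89, 21, 110, 8, 118, 3, 121, 1, 122, 0, 122, 122, 121, 120, 118, 115, 110, 102, 89, 68, 34, 102, 13
F(73) mod 123 = 13


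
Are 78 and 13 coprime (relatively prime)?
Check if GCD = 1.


Euclidean algorithm:
78 = 6 * 13 + 0
GCD(78, 13) = 13

No, not coprime (GCD = 13)


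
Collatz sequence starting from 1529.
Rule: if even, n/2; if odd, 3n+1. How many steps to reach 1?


1529 → 4588 → 2294 → 1147 → 3442 → 1721 → 5164 → 2582 → 1291 → 3874 → 1937 → 5812 → 2906 → 1453 → 4360 → 2180 → 1090 → 545 → 1636 → 818 → 409 → 1228 → 614 → 307 → 922 → 461 → 1384 → 692 → 346 → 173 → 520 → 260 → 130 → 65 → 196 → 98 → 49 → 148 → 74 → 37 → 112 → 56 → 28 → 14 → 7 → 22 → 11 → 34 → 17 → 52 → 26 → 13 → 40 → 20 → 10 → 5 → 16 → 8 → 4 → 2 → 1
Total steps = 60

60 steps


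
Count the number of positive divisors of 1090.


1090 = 2^1 × 5^1 × 109^1
d(1090) = (1+1) × (1+1) × (1+1) = 8

8 divisors


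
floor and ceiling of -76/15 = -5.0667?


-76/15 = -5.0667
floor = -6
ceil = -5

floor = -6, ceil = -5


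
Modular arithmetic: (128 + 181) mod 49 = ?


128 + 181 = 309
309 mod 49 = 15


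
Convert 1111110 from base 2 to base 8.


1111110 (base 2) = 126 (decimal)
126 (decimal) = 176 (base 8)


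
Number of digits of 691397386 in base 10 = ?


691397386 has 9 digits in base 10
floor(log10(691397386)) + 1 = floor(8.8397) + 1 = 9

9 digits (base 10)


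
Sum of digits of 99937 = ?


9 + 9 + 9 + 3 + 7 = 37


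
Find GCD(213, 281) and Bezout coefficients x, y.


Tabular extended Euclidean (each row: r = 213*s + 281*t):
r=213, s=1, t=0
r=281, s=0, t=1
q=0: r=213, s=1, t=0   [213*(1) + 281*(0) = 213]
q=1: r=68, s=-1, t=1   [213*(-1) + 281*(1) = 68]
q=3: r=9, s=4, t=-3   [213*(4) + 281*(-3) = 9]
q=7: r=5, s=-29, t=22   [213*(-29) + 281*(22) = 5]
q=1: r=4, s=33, t=-25   [213*(33) + 281*(-25) = 4]
q=1: r=1, s=-62, t=47   [213*(-62) + 281*(47) = 1]
q=4: r=0, s=281, t=-213   [213*(281) + 281*(-213) = 0]
GCD = 1; from the row with r=1: x=-62, y=47
Check: 213*(-62) + 281*(47) = -13206 + 13207 = 1

GCD = 1, x = -62, y = 47


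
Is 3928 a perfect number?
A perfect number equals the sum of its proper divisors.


Proper divisors of 3928: 1, 2, 4, 8, 491, 982, 1964
Sum = 1 + 2 + 4 + 8 + 491 + 982 + 1964 = 3452

No, 3928 is not perfect (3452 ≠ 3928)


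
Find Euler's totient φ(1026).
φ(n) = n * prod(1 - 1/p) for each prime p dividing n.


1026 = 2 × 3^3 × 19
Prime factors: 2, 3, 19
φ(1026) = 1026 × (1-1/2) × (1-1/3) × (1-1/19)
= 1026 × 1/2 × 2/3 × 18/19 = 324

φ(1026) = 324


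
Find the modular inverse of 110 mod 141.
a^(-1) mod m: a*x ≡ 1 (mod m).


Use the extended Euclidean algorithm on (141, 110); each row r = 141*s + 110*t:
r=141, s=1, t=0
r=110, s=0, t=1
q=1: r=31, s=1, t=-1   [141*(1) + 110*(-1) = 31]
q=3: r=17, s=-3, t=4   [141*(-3) + 110*(4) = 17]
q=1: r=14, s=4, t=-5   [141*(4) + 110*(-5) = 14]
q=1: r=3, s=-7, t=9   [141*(-7) + 110*(9) = 3]
q=4: r=2, s=32, t=-41   [141*(32) + 110*(-41) = 2]
q=1: r=1, s=-39, t=50   [141*(-39) + 110*(50) = 1]
q=2: r=0, s=110, t=-141   [141*(110) + 110*(-141) = 0]
GCD = 1 with t = 50, so 110*(50) ≡ 1 (mod 141)
Inverse = 50 mod 141 = 50
Check: 110 * 50 = 5500 ≡ 1 (mod 141)

110^(-1) ≡ 50 (mod 141)


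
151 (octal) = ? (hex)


151 (base 8) = 105 (decimal)
105 (decimal) = 69 (base 16)


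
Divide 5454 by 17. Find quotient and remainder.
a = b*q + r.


5454 = 17 * 320 + 14
Check: 5440 + 14 = 5454

q = 320, r = 14


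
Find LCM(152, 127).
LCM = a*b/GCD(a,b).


GCD(152, 127) = 1
LCM = 152*127/1 = 19304/1 = 19304

LCM = 19304


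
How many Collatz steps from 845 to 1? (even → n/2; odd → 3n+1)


845 → 2536 → 1268 → 634 → 317 → 952 → 476 → 238 → 119 → 358 → 179 → 538 → 269 → 808 → 404 → 202 → 101 → 304 → 152 → 76 → 38 → 19 → 58 → 29 → 88 → 44 → 22 → 11 → 34 → 17 → 52 → 26 → 13 → 40 → 20 → 10 → 5 → 16 → 8 → 4 → 2 → 1
Total steps = 41

41 steps


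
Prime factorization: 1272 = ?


1272 / 2 = 636
636 / 2 = 318
318 / 2 = 159
159 / 3 = 53
53 / 53 = 1
1272 = 2^3 × 3 × 53


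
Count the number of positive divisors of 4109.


4109 = 7^1 × 587^1
d(4109) = (1+1) × (1+1) = 4

4 divisors


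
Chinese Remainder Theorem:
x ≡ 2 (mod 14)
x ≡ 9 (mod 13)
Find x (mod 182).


M = 14*13 = 182
M1 = M/14 = 13, M2 = M/13 = 14
M1^(-1) mod 14 = 13, M2^(-1) mod 13 = 1
x = 2*13*13 + 9*14*1 = 464
464 mod 182 = 100
Check: 100 mod 14 = 2 ✓, 100 mod 13 = 9 ✓

x ≡ 100 (mod 182)


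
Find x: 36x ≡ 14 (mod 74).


GCD(36, 74) = 2 divides 14
Divide: 18x ≡ 7 (mod 37)
x ≡ 23 (mod 37)


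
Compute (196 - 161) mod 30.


196 - 161 = 35
35 mod 30 = 5


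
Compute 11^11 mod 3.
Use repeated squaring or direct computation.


11^1 mod 3 = 2
11^2 mod 3 = 1
11^3 mod 3 = 2
11^4 mod 3 = 1
11^5 mod 3 = 2
11^6 mod 3 = 1
11^7 mod 3 = 2
11^8 mod 3 = 1
11^9 mod 3 = 2
11^10 mod 3 = 1
11^11 mod 3 = 2


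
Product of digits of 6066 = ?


6 × 0 × 6 × 6 = 0


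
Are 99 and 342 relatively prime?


Euclidean algorithm:
342 = 3 * 99 + 45
99 = 2 * 45 + 9
45 = 5 * 9 + 0
GCD(99, 342) = 9

No, not coprime (GCD = 9)


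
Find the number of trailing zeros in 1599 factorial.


floor(1599/5) = 319
floor(1599/25) = 63
floor(1599/125) = 12
floor(1599/625) = 2
Total = 396

396 trailing zeros


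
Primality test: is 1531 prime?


Check divisors up to sqrt(1531) = 39.1280
No divisors found.
1531 is prime.

Yes, 1531 is prime


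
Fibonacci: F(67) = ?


Sequence: 1, 1, 2, 3, 5, 8, 13, 21, 34, 55, 89, 144, 233, 377, 610, 987, 1597, 2584, 4181, 6765, 10946, 17711, 28657, 46368, 75025, 121393, 196418, 317811, 514229, 832040, 1346269, 2178309, 3524578, 5702887, 9227465, 14930352, 24157817, 39088169, 63245986, 102334155, 165580141, 267914296, 433494437, 701408733, 1134903170, 1836311903, 2971215073, 4807526976, 7778742049, 12586269025, 20365011074, 32951280099, 53316291173, 86267571272, 139583862445, 225851433717, 365435296162, 591286729879, 956722026041, 1548008755920, 2504730781961, 4052739537881, 6557470319842, 10610209857723, 17167680177565, 27777890035288, 44945570212853
F(67) = 44945570212853


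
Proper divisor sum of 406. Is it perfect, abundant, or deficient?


Proper divisors: 1, 2, 7, 14, 29, 58, 203
Sum = 1 + 2 + 7 + 14 + 29 + 58 + 203 = 314
314 < 406 → deficient

s(406) = 314 (deficient)


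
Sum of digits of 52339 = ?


5 + 2 + 3 + 3 + 9 = 22


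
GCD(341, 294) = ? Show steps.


341 = 1 * 294 + 47
294 = 6 * 47 + 12
47 = 3 * 12 + 11
12 = 1 * 11 + 1
11 = 11 * 1 + 0
GCD = 1


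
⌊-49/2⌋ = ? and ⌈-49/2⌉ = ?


-49/2 = -24.5000
floor = -25
ceil = -24

floor = -25, ceil = -24


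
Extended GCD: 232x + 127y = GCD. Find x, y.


Tabular extended Euclidean (each row: r = 232*s + 127*t):
r=232, s=1, t=0
r=127, s=0, t=1
q=1: r=105, s=1, t=-1   [232*(1) + 127*(-1) = 105]
q=1: r=22, s=-1, t=2   [232*(-1) + 127*(2) = 22]
q=4: r=17, s=5, t=-9   [232*(5) + 127*(-9) = 17]
q=1: r=5, s=-6, t=11   [232*(-6) + 127*(11) = 5]
q=3: r=2, s=23, t=-42   [232*(23) + 127*(-42) = 2]
q=2: r=1, s=-52, t=95   [232*(-52) + 127*(95) = 1]
q=2: r=0, s=127, t=-232   [232*(127) + 127*(-232) = 0]
GCD = 1; from the row with r=1: x=-52, y=95
Check: 232*(-52) + 127*(95) = -12064 + 12065 = 1

GCD = 1, x = -52, y = 95


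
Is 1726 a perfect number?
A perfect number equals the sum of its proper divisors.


Proper divisors of 1726: 1, 2, 863
Sum = 1 + 2 + 863 = 866

No, 1726 is not perfect (866 ≠ 1726)


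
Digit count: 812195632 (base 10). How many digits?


812195632 has 9 digits in base 10
floor(log10(812195632)) + 1 = floor(8.9097) + 1 = 9

9 digits (base 10)


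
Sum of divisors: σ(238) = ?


Divisors of 238: 1, 2, 7, 14, 17, 34, 119, 238
Sum = 1 + 2 + 7 + 14 + 17 + 34 + 119 + 238 = 432

σ(238) = 432


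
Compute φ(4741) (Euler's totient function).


4741 = 11 × 431
Prime factors: 11, 431
φ(4741) = 4741 × (1-1/11) × (1-1/431)
= 4741 × 10/11 × 430/431 = 4300

φ(4741) = 4300


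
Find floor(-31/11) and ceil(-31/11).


-31/11 = -2.8182
floor = -3
ceil = -2

floor = -3, ceil = -2


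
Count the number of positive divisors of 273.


273 = 3^1 × 7^1 × 13^1
d(273) = (1+1) × (1+1) × (1+1) = 8

8 divisors


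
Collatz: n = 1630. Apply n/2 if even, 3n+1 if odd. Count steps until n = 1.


1630 → 815 → 2446 → 1223 → 3670 → 1835 → 5506 → 2753 → 8260 → 4130 → 2065 → 6196 → 3098 → 1549 → 4648 → 2324 → 1162 → 581 → 1744 → 872 → 436 → 218 → 109 → 328 → 164 → 82 → 41 → 124 → 62 → 31 → 94 → 47 → 142 → 71 → 214 → 107 → 322 → 161 → 484 → 242 → 121 → 364 → 182 → 91 → 274 → 137 → 412 → 206 → 103 → 310 → 155 → 466 → 233 → 700 → 350 → 175 → 526 → 263 → 790 → 395 → 1186 → 593 → 1780 → 890 → 445 → 1336 → 668 → 334 → 167 → 502 → 251 → 754 → 377 → 1132 → 566 → 283 → 850 → 425 → 1276 → 638 → 319 → 958 → 479 → 1438 → 719 → 2158 → 1079 → 3238 → 1619 → 4858 → 2429 → 7288 → 3644 → 1822 → 911 → 2734 → 1367 → 4102 → 2051 → 6154 → 3077 → 9232 → 4616 → 2308 → 1154 → 577 → 1732 → 866 → 433 → 1300 → 650 → 325 → 976 → 488 → 244 → 122 → 61 → 184 → 92 → 46 → 23 → 70 → 35 → 106 → 53 → 160 → 80 → 40 → 20 → 10 → 5 → 16 → 8 → 4 → 2 → 1
Total steps = 135

135 steps


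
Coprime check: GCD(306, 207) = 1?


Euclidean algorithm:
306 = 1 * 207 + 99
207 = 2 * 99 + 9
99 = 11 * 9 + 0
GCD(306, 207) = 9

No, not coprime (GCD = 9)


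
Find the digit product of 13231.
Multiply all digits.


1 × 3 × 2 × 3 × 1 = 18


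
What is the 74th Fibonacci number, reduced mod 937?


F(k) mod 937 for k=1..74:
1, 1, 2, 3, 5, 8, 13, 21, 34, 55, 89, 144, 233, 377, 610, 50, 660, 710, 433, 206, 639, 845, 547, 455, 65, 520, 585, 168, 753, 921, 737, 721, 521, 305, 826, 194, 83, 277, 360, 637, 60, 697, 757, 517, 337, 854, 254, 171, 425, 596, 84, 680, 764, 507, 334, 841, 238, 142, 380, 522, 902, 487, 452, 2, 454, 456, 910, 429, 402, 831, 296, 190, 486, 676
F(74) mod 937 = 676


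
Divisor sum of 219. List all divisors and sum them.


Divisors of 219: 1, 3, 73, 219
Sum = 1 + 3 + 73 + 219 = 296

σ(219) = 296


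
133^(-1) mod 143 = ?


Use the extended Euclidean algorithm on (143, 133); each row r = 143*s + 133*t:
r=143, s=1, t=0
r=133, s=0, t=1
q=1: r=10, s=1, t=-1   [143*(1) + 133*(-1) = 10]
q=13: r=3, s=-13, t=14   [143*(-13) + 133*(14) = 3]
q=3: r=1, s=40, t=-43   [143*(40) + 133*(-43) = 1]
q=3: r=0, s=-133, t=143   [143*(-133) + 133*(143) = 0]
GCD = 1 with t = -43, so 133*(-43) ≡ 1 (mod 143)
Inverse = -43 mod 143 = 100
Check: 133 * 100 = 13300 ≡ 1 (mod 143)

133^(-1) ≡ 100 (mod 143)


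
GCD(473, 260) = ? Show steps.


473 = 1 * 260 + 213
260 = 1 * 213 + 47
213 = 4 * 47 + 25
47 = 1 * 25 + 22
25 = 1 * 22 + 3
22 = 7 * 3 + 1
3 = 3 * 1 + 0
GCD = 1


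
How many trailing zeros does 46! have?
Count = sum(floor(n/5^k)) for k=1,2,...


floor(46/5) = 9
floor(46/25) = 1
Total = 10

10 trailing zeros


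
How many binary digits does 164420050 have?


164420050 in base 2 = 1001110011001101100111010010
Number of digits = 28

28 digits (base 2)


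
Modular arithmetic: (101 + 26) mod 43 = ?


101 + 26 = 127
127 mod 43 = 41


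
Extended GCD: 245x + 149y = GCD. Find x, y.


Tabular extended Euclidean (each row: r = 245*s + 149*t):
r=245, s=1, t=0
r=149, s=0, t=1
q=1: r=96, s=1, t=-1   [245*(1) + 149*(-1) = 96]
q=1: r=53, s=-1, t=2   [245*(-1) + 149*(2) = 53]
q=1: r=43, s=2, t=-3   [245*(2) + 149*(-3) = 43]
q=1: r=10, s=-3, t=5   [245*(-3) + 149*(5) = 10]
q=4: r=3, s=14, t=-23   [245*(14) + 149*(-23) = 3]
q=3: r=1, s=-45, t=74   [245*(-45) + 149*(74) = 1]
q=3: r=0, s=149, t=-245   [245*(149) + 149*(-245) = 0]
GCD = 1; from the row with r=1: x=-45, y=74
Check: 245*(-45) + 149*(74) = -11025 + 11026 = 1

GCD = 1, x = -45, y = 74


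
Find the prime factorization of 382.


382 / 2 = 191
191 / 191 = 1
382 = 2 × 191


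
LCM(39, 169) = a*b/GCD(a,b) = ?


GCD(39, 169) = 13
LCM = 39*169/13 = 6591/13 = 507

LCM = 507


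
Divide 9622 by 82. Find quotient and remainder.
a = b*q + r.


9622 = 82 * 117 + 28
Check: 9594 + 28 = 9622

q = 117, r = 28


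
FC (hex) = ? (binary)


FC (base 16) = 252 (decimal)
252 (decimal) = 11111100 (base 2)


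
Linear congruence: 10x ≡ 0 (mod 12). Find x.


GCD(10, 12) = 2 divides 0
Divide: 5x ≡ 0 (mod 6)
x ≡ 0 (mod 6)


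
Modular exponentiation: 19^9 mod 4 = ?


19^1 mod 4 = 3
19^2 mod 4 = 1
19^3 mod 4 = 3
19^4 mod 4 = 1
19^5 mod 4 = 3
19^6 mod 4 = 1
19^7 mod 4 = 3
19^8 mod 4 = 1
19^9 mod 4 = 3


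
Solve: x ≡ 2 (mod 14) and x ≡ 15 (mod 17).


M = 14*17 = 238
M1 = M/14 = 17, M2 = M/17 = 14
M1^(-1) mod 14 = 5, M2^(-1) mod 17 = 11
x = 2*17*5 + 15*14*11 = 2480
2480 mod 238 = 100
Check: 100 mod 14 = 2 ✓, 100 mod 17 = 15 ✓

x ≡ 100 (mod 238)


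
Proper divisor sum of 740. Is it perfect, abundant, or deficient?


Proper divisors: 1, 2, 4, 5, 10, 20, 37, 74, 148, 185, 370
Sum = 1 + 2 + 4 + 5 + 10 + 20 + 37 + 74 + 148 + 185 + 370 = 856
856 > 740 → abundant

s(740) = 856 (abundant)


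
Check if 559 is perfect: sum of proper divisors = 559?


Proper divisors of 559: 1, 13, 43
Sum = 1 + 13 + 43 = 57

No, 559 is not perfect (57 ≠ 559)


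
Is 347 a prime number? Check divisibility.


Check divisors up to sqrt(347) = 18.6279
No divisors found.
347 is prime.

Yes, 347 is prime


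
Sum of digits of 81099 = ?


8 + 1 + 0 + 9 + 9 = 27


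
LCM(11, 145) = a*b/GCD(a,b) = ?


GCD(11, 145) = 1
LCM = 11*145/1 = 1595/1 = 1595

LCM = 1595


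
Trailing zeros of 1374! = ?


floor(1374/5) = 274
floor(1374/25) = 54
floor(1374/125) = 10
floor(1374/625) = 2
Total = 340

340 trailing zeros


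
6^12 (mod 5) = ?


6^1 mod 5 = 1
6^2 mod 5 = 1
6^3 mod 5 = 1
6^4 mod 5 = 1
6^5 mod 5 = 1
6^6 mod 5 = 1
6^7 mod 5 = 1
6^8 mod 5 = 1
6^9 mod 5 = 1
6^10 mod 5 = 1
6^11 mod 5 = 1
6^12 mod 5 = 1


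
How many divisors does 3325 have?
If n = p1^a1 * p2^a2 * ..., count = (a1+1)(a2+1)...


3325 = 5^2 × 7^1 × 19^1
d(3325) = (2+1) × (1+1) × (1+1) = 12

12 divisors


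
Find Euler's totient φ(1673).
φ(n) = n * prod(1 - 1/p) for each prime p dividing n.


1673 = 7 × 239
Prime factors: 7, 239
φ(1673) = 1673 × (1-1/7) × (1-1/239)
= 1673 × 6/7 × 238/239 = 1428

φ(1673) = 1428


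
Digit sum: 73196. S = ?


7 + 3 + 1 + 9 + 6 = 26


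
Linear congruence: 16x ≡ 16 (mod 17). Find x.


GCD(16, 17) = 1, unique solution
a^(-1) mod 17 = 16
x = 16 * 16 mod 17 = 1

x ≡ 1 (mod 17)


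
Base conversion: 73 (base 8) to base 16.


73 (base 8) = 59 (decimal)
59 (decimal) = 3B (base 16)


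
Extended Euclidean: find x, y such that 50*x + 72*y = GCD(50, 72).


Tabular extended Euclidean (each row: r = 50*s + 72*t):
r=50, s=1, t=0
r=72, s=0, t=1
q=0: r=50, s=1, t=0   [50*(1) + 72*(0) = 50]
q=1: r=22, s=-1, t=1   [50*(-1) + 72*(1) = 22]
q=2: r=6, s=3, t=-2   [50*(3) + 72*(-2) = 6]
q=3: r=4, s=-10, t=7   [50*(-10) + 72*(7) = 4]
q=1: r=2, s=13, t=-9   [50*(13) + 72*(-9) = 2]
q=2: r=0, s=-36, t=25   [50*(-36) + 72*(25) = 0]
GCD = 2; from the row with r=2: x=13, y=-9
Check: 50*(13) + 72*(-9) = 650 - 648 = 2

GCD = 2, x = 13, y = -9


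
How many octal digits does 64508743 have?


64508743 in base 8 = 366051507
Number of digits = 9

9 digits (base 8)


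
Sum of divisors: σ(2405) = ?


Divisors of 2405: 1, 5, 13, 37, 65, 185, 481, 2405
Sum = 1 + 5 + 13 + 37 + 65 + 185 + 481 + 2405 = 3192

σ(2405) = 3192


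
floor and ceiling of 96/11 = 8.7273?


96/11 = 8.7273
floor = 8
ceil = 9

floor = 8, ceil = 9


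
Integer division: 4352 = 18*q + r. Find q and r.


4352 = 18 * 241 + 14
Check: 4338 + 14 = 4352

q = 241, r = 14


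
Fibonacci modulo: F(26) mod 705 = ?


F(k) mod 705 for k=1..26:
1, 1, 2, 3, 5, 8, 13, 21, 34, 55, 89, 144, 233, 377, 610, 282, 187, 469, 656, 420, 371, 86, 457, 543, 295, 133
F(26) mod 705 = 133


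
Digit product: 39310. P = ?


3 × 9 × 3 × 1 × 0 = 0


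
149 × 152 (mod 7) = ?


149 × 152 = 22648
22648 mod 7 = 3


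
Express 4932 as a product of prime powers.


4932 / 2 = 2466
2466 / 2 = 1233
1233 / 3 = 411
411 / 3 = 137
137 / 137 = 1
4932 = 2^2 × 3^2 × 137


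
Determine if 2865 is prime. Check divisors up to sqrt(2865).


2865 / 3 = 955 (exact division)
2865 is NOT prime.

No, 2865 is not prime


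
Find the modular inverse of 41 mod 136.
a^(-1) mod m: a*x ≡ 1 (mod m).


Use the extended Euclidean algorithm on (136, 41); each row r = 136*s + 41*t:
r=136, s=1, t=0
r=41, s=0, t=1
q=3: r=13, s=1, t=-3   [136*(1) + 41*(-3) = 13]
q=3: r=2, s=-3, t=10   [136*(-3) + 41*(10) = 2]
q=6: r=1, s=19, t=-63   [136*(19) + 41*(-63) = 1]
q=2: r=0, s=-41, t=136   [136*(-41) + 41*(136) = 0]
GCD = 1 with t = -63, so 41*(-63) ≡ 1 (mod 136)
Inverse = -63 mod 136 = 73
Check: 41 * 73 = 2993 ≡ 1 (mod 136)

41^(-1) ≡ 73 (mod 136)


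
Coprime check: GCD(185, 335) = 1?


Euclidean algorithm:
335 = 1 * 185 + 150
185 = 1 * 150 + 35
150 = 4 * 35 + 10
35 = 3 * 10 + 5
10 = 2 * 5 + 0
GCD(185, 335) = 5

No, not coprime (GCD = 5)


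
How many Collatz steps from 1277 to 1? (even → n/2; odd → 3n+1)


1277 → 3832 → 1916 → 958 → 479 → 1438 → 719 → 2158 → 1079 → 3238 → 1619 → 4858 → 2429 → 7288 → 3644 → 1822 → 911 → 2734 → 1367 → 4102 → 2051 → 6154 → 3077 → 9232 → 4616 → 2308 → 1154 → 577 → 1732 → 866 → 433 → 1300 → 650 → 325 → 976 → 488 → 244 → 122 → 61 → 184 → 92 → 46 → 23 → 70 → 35 → 106 → 53 → 160 → 80 → 40 → 20 → 10 → 5 → 16 → 8 → 4 → 2 → 1
Total steps = 57

57 steps


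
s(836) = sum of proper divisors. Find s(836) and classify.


Proper divisors: 1, 2, 4, 11, 19, 22, 38, 44, 76, 209, 418
Sum = 1 + 2 + 4 + 11 + 19 + 22 + 38 + 44 + 76 + 209 + 418 = 844
844 > 836 → abundant

s(836) = 844 (abundant)


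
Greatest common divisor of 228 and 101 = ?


228 = 2 * 101 + 26
101 = 3 * 26 + 23
26 = 1 * 23 + 3
23 = 7 * 3 + 2
3 = 1 * 2 + 1
2 = 2 * 1 + 0
GCD = 1


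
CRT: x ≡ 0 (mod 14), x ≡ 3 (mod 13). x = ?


M = 14*13 = 182
M1 = M/14 = 13, M2 = M/13 = 14
M1^(-1) mod 14 = 13, M2^(-1) mod 13 = 1
x = 0*13*13 + 3*14*1 = 42
42 mod 182 = 42
Check: 42 mod 14 = 0 ✓, 42 mod 13 = 3 ✓

x ≡ 42 (mod 182)


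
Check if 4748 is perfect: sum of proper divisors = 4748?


Proper divisors of 4748: 1, 2, 4, 1187, 2374
Sum = 1 + 2 + 4 + 1187 + 2374 = 3568

No, 4748 is not perfect (3568 ≠ 4748)


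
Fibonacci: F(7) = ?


Sequence: 1, 1, 2, 3, 5, 8, 13
F(7) = 13


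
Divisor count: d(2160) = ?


2160 = 2^4 × 3^3 × 5^1
d(2160) = (4+1) × (3+1) × (1+1) = 40

40 divisors


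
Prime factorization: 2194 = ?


2194 / 2 = 1097
1097 / 1097 = 1
2194 = 2 × 1097


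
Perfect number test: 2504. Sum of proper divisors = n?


Proper divisors of 2504: 1, 2, 4, 8, 313, 626, 1252
Sum = 1 + 2 + 4 + 8 + 313 + 626 + 1252 = 2206

No, 2504 is not perfect (2206 ≠ 2504)


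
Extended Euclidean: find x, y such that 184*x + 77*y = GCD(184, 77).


Tabular extended Euclidean (each row: r = 184*s + 77*t):
r=184, s=1, t=0
r=77, s=0, t=1
q=2: r=30, s=1, t=-2   [184*(1) + 77*(-2) = 30]
q=2: r=17, s=-2, t=5   [184*(-2) + 77*(5) = 17]
q=1: r=13, s=3, t=-7   [184*(3) + 77*(-7) = 13]
q=1: r=4, s=-5, t=12   [184*(-5) + 77*(12) = 4]
q=3: r=1, s=18, t=-43   [184*(18) + 77*(-43) = 1]
q=4: r=0, s=-77, t=184   [184*(-77) + 77*(184) = 0]
GCD = 1; from the row with r=1: x=18, y=-43
Check: 184*(18) + 77*(-43) = 3312 - 3311 = 1

GCD = 1, x = 18, y = -43


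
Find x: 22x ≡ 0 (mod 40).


GCD(22, 40) = 2 divides 0
Divide: 11x ≡ 0 (mod 20)
x ≡ 0 (mod 20)


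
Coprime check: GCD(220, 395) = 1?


Euclidean algorithm:
395 = 1 * 220 + 175
220 = 1 * 175 + 45
175 = 3 * 45 + 40
45 = 1 * 40 + 5
40 = 8 * 5 + 0
GCD(220, 395) = 5

No, not coprime (GCD = 5)


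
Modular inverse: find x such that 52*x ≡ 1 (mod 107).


Use the extended Euclidean algorithm on (107, 52); each row r = 107*s + 52*t:
r=107, s=1, t=0
r=52, s=0, t=1
q=2: r=3, s=1, t=-2   [107*(1) + 52*(-2) = 3]
q=17: r=1, s=-17, t=35   [107*(-17) + 52*(35) = 1]
q=3: r=0, s=52, t=-107   [107*(52) + 52*(-107) = 0]
GCD = 1 with t = 35, so 52*(35) ≡ 1 (mod 107)
Inverse = 35 mod 107 = 35
Check: 52 * 35 = 1820 ≡ 1 (mod 107)

52^(-1) ≡ 35 (mod 107)


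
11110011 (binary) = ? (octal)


11110011 (base 2) = 243 (decimal)
243 (decimal) = 363 (base 8)


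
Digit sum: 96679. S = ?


9 + 6 + 6 + 7 + 9 = 37


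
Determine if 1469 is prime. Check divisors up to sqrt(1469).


1469 / 13 = 113 (exact division)
1469 is NOT prime.

No, 1469 is not prime


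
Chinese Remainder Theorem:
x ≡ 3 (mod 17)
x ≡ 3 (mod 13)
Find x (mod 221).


M = 17*13 = 221
M1 = M/17 = 13, M2 = M/13 = 17
M1^(-1) mod 17 = 4, M2^(-1) mod 13 = 10
x = 3*13*4 + 3*17*10 = 666
666 mod 221 = 3
Check: 3 mod 17 = 3 ✓, 3 mod 13 = 3 ✓

x ≡ 3 (mod 221)


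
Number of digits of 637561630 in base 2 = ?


637561630 in base 2 = 100110000000000110101100011110
Number of digits = 30

30 digits (base 2)


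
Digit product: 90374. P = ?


9 × 0 × 3 × 7 × 4 = 0


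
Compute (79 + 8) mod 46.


79 + 8 = 87
87 mod 46 = 41


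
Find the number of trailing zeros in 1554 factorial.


floor(1554/5) = 310
floor(1554/25) = 62
floor(1554/125) = 12
floor(1554/625) = 2
Total = 386

386 trailing zeros


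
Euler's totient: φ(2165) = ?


2165 = 5 × 433
Prime factors: 5, 433
φ(2165) = 2165 × (1-1/5) × (1-1/433)
= 2165 × 4/5 × 432/433 = 1728

φ(2165) = 1728


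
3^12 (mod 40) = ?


3^1 mod 40 = 3
3^2 mod 40 = 9
3^3 mod 40 = 27
3^4 mod 40 = 1
3^5 mod 40 = 3
3^6 mod 40 = 9
3^7 mod 40 = 27
3^8 mod 40 = 1
3^9 mod 40 = 3
3^10 mod 40 = 9
3^11 mod 40 = 27
3^12 mod 40 = 1


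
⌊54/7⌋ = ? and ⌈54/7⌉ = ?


54/7 = 7.7143
floor = 7
ceil = 8

floor = 7, ceil = 8


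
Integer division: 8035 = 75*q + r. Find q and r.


8035 = 75 * 107 + 10
Check: 8025 + 10 = 8035

q = 107, r = 10


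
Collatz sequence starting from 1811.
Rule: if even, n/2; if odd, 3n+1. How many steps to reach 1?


1811 → 5434 → 2717 → 8152 → 4076 → 2038 → 1019 → 3058 → 1529 → 4588 → 2294 → 1147 → 3442 → 1721 → 5164 → 2582 → 1291 → 3874 → 1937 → 5812 → 2906 → 1453 → 4360 → 2180 → 1090 → 545 → 1636 → 818 → 409 → 1228 → 614 → 307 → 922 → 461 → 1384 → 692 → 346 → 173 → 520 → 260 → 130 → 65 → 196 → 98 → 49 → 148 → 74 → 37 → 112 → 56 → 28 → 14 → 7 → 22 → 11 → 34 → 17 → 52 → 26 → 13 → 40 → 20 → 10 → 5 → 16 → 8 → 4 → 2 → 1
Total steps = 68

68 steps


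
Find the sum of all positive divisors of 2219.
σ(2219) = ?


Divisors of 2219: 1, 7, 317, 2219
Sum = 1 + 7 + 317 + 2219 = 2544

σ(2219) = 2544


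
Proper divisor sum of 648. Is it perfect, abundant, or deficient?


Proper divisors: 1, 2, 3, 4, 6, 8, 9, 12, 18, 24, 27, 36, 54, 72, 81, 108, 162, 216, 324
Sum = 1 + 2 + 3 + 4 + 6 + 8 + 9 + 12 + 18 + 24 + 27 + 36 + 54 + 72 + 81 + 108 + 162 + 216 + 324 = 1167
1167 > 648 → abundant

s(648) = 1167 (abundant)


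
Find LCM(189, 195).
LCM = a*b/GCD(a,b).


GCD(189, 195) = 3
LCM = 189*195/3 = 36855/3 = 12285

LCM = 12285
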